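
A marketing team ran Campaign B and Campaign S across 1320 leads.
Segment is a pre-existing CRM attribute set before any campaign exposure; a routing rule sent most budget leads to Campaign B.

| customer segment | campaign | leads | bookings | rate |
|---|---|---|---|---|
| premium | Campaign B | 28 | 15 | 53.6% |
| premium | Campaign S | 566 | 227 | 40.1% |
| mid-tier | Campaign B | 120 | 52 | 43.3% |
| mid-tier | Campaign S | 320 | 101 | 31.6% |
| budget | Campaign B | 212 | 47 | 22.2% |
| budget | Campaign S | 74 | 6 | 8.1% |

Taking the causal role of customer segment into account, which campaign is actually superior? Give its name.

Campaign B

Campaign B is higher inside every customer segment stratum but Campaign S is higher in aggregate. Whether to stratify depends on how customer segment relates to the campaign.
Customer segment differs across campaigns for reasons unrelated to any effect of the campaign itself, and it separately predicts the outcome — a classic confounder. We must compare within customer segment levels.
Within each level — premium: 53.6% vs 40.1%; mid-tier: 43.3% vs 31.6%; budget: 22.2% vs 8.1% — Campaign B is higher every time.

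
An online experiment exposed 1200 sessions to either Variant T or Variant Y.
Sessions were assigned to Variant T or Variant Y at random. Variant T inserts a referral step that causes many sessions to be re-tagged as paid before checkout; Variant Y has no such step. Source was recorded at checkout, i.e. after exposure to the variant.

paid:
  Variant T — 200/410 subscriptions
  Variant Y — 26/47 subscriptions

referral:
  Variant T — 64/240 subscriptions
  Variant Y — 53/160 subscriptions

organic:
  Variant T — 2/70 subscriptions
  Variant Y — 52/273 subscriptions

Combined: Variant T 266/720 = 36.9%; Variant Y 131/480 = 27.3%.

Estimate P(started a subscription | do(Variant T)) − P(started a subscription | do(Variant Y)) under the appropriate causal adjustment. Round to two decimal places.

Variant Y is higher inside every traffic source stratum but Variant T is higher in aggregate. Whether to stratify depends on how traffic source relates to the variant.
Traffic source is recorded after the variant and is itself shifted by it — it sits on the causal path from variant to outcome. Conditioning on a mediator would strip out part of the effect we want; the pooled comparison gives the total causal effect.
The causal difference is the pooled difference: 0.369 − 0.273 = +0.097.

+0.10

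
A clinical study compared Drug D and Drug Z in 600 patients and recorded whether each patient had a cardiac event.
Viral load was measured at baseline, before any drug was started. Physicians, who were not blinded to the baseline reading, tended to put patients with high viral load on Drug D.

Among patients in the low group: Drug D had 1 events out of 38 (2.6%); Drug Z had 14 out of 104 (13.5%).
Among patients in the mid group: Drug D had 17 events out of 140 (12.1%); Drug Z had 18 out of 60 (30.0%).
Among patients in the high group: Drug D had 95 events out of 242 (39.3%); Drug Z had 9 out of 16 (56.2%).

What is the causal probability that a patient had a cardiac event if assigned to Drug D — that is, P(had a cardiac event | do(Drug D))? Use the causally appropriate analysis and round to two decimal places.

Drug D is lower inside every viral load stratum but Drug Z is lower in aggregate. Whether to stratify depends on how viral load relates to the drug.
Viral load is set before the drug has any effect — it is not caused by the drug — and it independently drives the outcome. That makes it a confounder, so the causal comparison is within viral load levels.
Standardising Drug D to the population viral load mix: 0.237·1/38 + 0.333·17/140 + 0.430·95/242 = 0.216.

0.22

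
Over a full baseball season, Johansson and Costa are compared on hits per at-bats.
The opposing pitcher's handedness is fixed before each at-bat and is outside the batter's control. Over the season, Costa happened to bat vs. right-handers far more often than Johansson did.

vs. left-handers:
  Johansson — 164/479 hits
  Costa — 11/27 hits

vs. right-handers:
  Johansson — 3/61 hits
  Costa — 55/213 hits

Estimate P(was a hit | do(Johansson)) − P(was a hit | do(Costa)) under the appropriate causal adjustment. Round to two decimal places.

Costa is higher inside every pitcher handedness stratum but Johansson is higher in aggregate. Whether to stratify depends on how pitcher handedness relates to the player.
Nothing the player does changes pitcher handedness; the imbalance is an allocation artefact. With pitcher handedness also predicting the outcome, the pooled figure is confounded, and the within-stratum comparison is the causal one.
Adjusting over the population distribution of pitcher handedness: 0.649·(0.342−0.407) + 0.351·(0.049−0.258) = -0.116.

-0.12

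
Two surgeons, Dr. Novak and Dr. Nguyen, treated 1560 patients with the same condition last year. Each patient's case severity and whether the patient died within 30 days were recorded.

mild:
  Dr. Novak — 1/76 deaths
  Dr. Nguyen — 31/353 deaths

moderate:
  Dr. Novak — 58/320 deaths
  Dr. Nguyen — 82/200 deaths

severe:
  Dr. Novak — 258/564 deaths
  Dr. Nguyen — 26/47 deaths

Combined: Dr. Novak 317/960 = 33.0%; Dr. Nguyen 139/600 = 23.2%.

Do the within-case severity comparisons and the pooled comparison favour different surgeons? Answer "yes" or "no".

Within each case severity level (mild 1.3% vs 8.8%; moderate 18.1% vs 41.0%; severe 45.7% vs 55.3%), Dr. Novak has the lower rate every time. Pooled: 33.0% vs 23.2% — Dr. Nguyen has the lower rate overall. The two comparisons disagree.

yes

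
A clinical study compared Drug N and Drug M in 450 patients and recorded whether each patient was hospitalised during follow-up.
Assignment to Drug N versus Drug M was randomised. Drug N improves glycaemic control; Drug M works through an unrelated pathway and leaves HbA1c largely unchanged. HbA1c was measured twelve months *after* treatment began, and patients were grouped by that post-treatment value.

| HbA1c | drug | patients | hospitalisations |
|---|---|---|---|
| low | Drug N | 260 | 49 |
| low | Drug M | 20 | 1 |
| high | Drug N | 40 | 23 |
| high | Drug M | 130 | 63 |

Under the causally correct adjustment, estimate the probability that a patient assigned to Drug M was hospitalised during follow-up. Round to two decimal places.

HbA1c here is a post-treatment variable shaped by the drug; conditioning on it would introduce bias rather than remove it. The overall comparison is the causal one.
So P(outcome | do(Drug M)) is just the pooled rate for Drug M: 64/150 = 0.427.

0.43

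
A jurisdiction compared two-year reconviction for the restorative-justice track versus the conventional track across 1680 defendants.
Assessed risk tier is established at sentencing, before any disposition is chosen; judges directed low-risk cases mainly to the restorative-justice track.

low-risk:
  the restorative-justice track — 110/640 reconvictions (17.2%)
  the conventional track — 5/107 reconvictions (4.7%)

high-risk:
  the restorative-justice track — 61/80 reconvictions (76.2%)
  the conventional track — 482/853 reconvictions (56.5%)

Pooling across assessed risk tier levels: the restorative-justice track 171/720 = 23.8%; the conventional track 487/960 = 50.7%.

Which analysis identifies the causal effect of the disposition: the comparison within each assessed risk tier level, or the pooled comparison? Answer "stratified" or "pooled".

stratified

the conventional track is lower inside every assessed risk tier stratum but the restorative-justice track is lower in aggregate. Whether to stratify depends on how assessed risk tier relates to the disposition.
Here assessed risk tier is a common cause — it drives both which disposition a case falls under and the outcome. The crude comparison mixes populations; the stratum-specific rates are the causally relevant ones.
Within each level — low-risk: 17.2% vs 4.7%; high-risk: 76.2% vs 56.5% — the conventional track is lower every time.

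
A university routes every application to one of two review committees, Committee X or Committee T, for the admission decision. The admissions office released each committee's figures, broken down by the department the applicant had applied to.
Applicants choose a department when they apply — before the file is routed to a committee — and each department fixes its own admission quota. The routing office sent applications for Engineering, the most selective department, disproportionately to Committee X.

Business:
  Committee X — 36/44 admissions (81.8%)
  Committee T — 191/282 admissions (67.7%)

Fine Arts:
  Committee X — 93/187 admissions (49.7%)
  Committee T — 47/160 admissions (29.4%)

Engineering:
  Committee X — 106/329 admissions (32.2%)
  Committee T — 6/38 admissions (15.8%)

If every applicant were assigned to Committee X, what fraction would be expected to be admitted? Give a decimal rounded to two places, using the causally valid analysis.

Since department is a pre-existing factor (not a product of the review committee) and it affects the outcome on its own, it is a confounder. The stratified rates, not the pooled rate, identify the causal effect.
Standardising Committee X to the population department mix: 0.313·36/44 + 0.334·93/187 + 0.353·106/329 = 0.536.

0.54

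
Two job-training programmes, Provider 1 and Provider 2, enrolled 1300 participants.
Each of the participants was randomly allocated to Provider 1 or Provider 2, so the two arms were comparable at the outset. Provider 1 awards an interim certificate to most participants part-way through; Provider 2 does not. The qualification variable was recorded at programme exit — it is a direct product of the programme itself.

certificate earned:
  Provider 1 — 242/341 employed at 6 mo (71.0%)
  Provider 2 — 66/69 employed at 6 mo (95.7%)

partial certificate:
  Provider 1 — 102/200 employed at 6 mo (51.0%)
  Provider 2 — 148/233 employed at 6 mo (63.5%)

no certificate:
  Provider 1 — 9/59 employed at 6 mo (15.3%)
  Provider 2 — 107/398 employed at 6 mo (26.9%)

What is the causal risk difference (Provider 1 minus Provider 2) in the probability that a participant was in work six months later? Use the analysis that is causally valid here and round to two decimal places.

+0.13

Qualification attained during the programme is downstream of the programme. One should not condition on a consequence of treatment, so the overall rates are the right comparison.
The causal difference is the pooled difference: 0.588 − 0.459 = +0.130.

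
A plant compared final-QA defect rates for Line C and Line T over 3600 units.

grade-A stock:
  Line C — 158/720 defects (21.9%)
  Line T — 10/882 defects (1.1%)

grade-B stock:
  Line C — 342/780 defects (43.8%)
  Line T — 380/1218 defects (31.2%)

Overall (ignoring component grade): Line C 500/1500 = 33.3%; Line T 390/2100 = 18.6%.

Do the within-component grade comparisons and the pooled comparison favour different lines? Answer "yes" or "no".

no

Within each component grade level (grade-A stock 21.9% vs 1.1%; grade-B stock 43.8% vs 31.2%), Line T has the lower rate every time. Pooled: 33.3% vs 18.6% — Line T has the lower rate overall. They agree.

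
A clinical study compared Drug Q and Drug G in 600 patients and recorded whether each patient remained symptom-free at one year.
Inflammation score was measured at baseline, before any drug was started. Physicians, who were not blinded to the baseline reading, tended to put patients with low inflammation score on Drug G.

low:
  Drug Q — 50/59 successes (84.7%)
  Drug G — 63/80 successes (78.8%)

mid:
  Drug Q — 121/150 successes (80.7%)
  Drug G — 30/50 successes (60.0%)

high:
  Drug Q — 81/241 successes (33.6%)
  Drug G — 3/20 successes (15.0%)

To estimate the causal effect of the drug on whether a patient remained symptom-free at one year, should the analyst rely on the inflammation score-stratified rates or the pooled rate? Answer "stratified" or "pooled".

Inflammation score is set before the drug has any effect — it is not caused by the drug — and it independently drives the outcome. That makes it a confounder, so the causal comparison is within inflammation score levels.
Within each level — low: 84.7% vs 78.8%; mid: 80.7% vs 60.0%; high: 33.6% vs 15.0% — Drug Q is higher every time.

stratified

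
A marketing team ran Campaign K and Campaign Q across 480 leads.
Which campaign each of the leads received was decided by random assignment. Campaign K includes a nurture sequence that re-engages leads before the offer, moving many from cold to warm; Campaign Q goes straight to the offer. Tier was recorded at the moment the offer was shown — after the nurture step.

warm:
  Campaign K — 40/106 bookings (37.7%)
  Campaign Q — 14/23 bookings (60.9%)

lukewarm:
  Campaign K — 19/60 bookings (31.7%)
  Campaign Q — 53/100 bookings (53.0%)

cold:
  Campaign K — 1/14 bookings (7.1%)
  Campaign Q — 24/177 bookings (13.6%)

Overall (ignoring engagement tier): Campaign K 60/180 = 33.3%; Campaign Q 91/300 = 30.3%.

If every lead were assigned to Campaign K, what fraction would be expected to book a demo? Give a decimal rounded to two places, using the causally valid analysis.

The distribution of engagement tier is itself part of what the campaign does — it is an intermediate outcome. Holding it fixed would remove that part of the effect; the total effect is the pooled difference.
So P(outcome | do(Campaign K)) is just the pooled rate for Campaign K: 60/180 = 0.333.

0.33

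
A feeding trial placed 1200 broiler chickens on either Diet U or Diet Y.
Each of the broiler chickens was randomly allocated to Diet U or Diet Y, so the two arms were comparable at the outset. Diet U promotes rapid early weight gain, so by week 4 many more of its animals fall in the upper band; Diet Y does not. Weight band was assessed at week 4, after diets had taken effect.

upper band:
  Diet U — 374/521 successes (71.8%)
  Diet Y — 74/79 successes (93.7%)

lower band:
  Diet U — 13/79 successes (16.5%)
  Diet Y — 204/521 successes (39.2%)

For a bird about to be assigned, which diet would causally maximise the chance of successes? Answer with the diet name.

Diet U

Week-4 weight band is recorded after the diet and is itself shifted by it — it sits on the causal path from diet to outcome. Conditioning on a mediator would strip out part of the effect we want; the pooled comparison gives the total causal effect.
Pooled: Diet U 64.5% vs Diet Y 46.3%; Diet U is higher overall.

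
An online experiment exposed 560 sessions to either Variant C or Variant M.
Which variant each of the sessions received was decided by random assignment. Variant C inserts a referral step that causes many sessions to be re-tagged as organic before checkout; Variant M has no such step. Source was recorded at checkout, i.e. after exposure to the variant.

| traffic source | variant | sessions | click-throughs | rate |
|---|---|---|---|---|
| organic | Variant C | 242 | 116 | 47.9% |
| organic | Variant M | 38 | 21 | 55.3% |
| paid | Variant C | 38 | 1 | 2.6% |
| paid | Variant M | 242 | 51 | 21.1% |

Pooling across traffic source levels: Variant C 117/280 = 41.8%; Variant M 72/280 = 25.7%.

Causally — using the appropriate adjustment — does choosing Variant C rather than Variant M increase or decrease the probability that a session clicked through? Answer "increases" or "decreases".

increases

The stratified and pooled comparisons disagree (Variant M wins within each traffic source; Variant C wins overall), so the answer turns on the causal role of traffic source.
Traffic source lies on the pathway variant → traffic source → outcome, so adjusting for it blocks the indirect effect. For the total causal effect of variant, use the unadjusted pooled rates.
Pooled: Variant C 41.8% vs Variant M 25.7%; Variant C is higher overall.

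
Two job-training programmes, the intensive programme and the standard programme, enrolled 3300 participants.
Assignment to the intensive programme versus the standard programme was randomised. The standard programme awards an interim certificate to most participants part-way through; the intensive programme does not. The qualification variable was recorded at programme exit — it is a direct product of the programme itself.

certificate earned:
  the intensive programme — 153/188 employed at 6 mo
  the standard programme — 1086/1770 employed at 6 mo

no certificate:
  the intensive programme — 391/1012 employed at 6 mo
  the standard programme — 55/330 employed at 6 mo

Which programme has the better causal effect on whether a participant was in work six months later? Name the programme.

the standard programme

The stratified and pooled comparisons disagree (the intensive programme wins within each qualification attained during the programme; the standard programme wins overall), so the answer turns on the causal role of qualification attained during the programme.
Stratifying would compare programmes among participants the programmes themselves sorted into qualification attained during the programme groups — a form of selection on an intermediate. The unconditioned pooled rates give the total causal effect.
Pooled: the intensive programme 45.3% vs the standard programme 54.3%; the standard programme is higher overall.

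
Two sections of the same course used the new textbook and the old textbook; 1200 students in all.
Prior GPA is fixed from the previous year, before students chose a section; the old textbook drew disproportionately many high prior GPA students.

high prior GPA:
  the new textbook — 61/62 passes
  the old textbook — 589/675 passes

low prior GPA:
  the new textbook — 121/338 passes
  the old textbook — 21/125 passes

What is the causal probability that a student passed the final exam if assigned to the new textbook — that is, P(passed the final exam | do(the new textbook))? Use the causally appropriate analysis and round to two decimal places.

0.74

The imbalance in prior GPA band arose from how students were allocated, not from anything the teaching method did; and prior GPA band independently affects the outcome. The pooled gap is confounded — condition on prior GPA band.
Standardising the new textbook to the population prior GPA band mix: 0.614·61/62 + 0.386·121/338 = 0.742.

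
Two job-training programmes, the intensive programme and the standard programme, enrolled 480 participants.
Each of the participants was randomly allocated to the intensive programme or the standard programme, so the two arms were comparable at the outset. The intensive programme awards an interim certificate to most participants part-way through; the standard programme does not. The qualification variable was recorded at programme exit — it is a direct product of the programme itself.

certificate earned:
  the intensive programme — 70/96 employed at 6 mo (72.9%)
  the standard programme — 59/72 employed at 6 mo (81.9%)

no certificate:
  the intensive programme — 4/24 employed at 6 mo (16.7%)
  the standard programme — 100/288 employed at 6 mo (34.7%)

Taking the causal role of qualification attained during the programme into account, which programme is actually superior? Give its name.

the intensive programme

The qualification attained during the programme-specific comparison favours the standard programme throughout, but the pooled figures favour the intensive programme. The question is whether to condition on qualification attained during the programme.
Qualification attained during the programme is recorded after the programme and is itself shifted by it — it sits on the causal path from programme to outcome. Conditioning on a mediator would strip out part of the effect we want; the pooled comparison gives the total causal effect.
Pooled: the intensive programme 61.7% vs the standard programme 44.2%; the intensive programme is higher overall.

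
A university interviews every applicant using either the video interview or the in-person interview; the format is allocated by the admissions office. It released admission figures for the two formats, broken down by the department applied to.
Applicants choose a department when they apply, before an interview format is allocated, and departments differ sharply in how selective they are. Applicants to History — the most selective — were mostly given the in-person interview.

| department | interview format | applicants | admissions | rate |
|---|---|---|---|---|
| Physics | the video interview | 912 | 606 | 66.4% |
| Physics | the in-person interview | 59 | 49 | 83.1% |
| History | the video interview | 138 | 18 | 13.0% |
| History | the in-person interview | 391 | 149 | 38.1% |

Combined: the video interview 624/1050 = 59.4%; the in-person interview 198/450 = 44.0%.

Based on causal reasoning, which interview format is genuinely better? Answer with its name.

the in-person interview

Department differs across interview formats for reasons unrelated to any effect of the interview format itself, and it separately predicts the outcome — a classic confounder. We must compare within department levels.
Within each level — Physics: 66.4% vs 83.1%; History: 13.0% vs 38.1% — the in-person interview is higher every time.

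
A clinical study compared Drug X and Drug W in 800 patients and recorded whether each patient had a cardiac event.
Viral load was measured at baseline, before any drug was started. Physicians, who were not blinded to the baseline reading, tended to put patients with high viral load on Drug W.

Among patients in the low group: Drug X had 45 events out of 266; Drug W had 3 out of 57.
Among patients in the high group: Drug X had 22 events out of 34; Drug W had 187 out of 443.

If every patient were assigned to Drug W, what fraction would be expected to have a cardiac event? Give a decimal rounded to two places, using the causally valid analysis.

The stratified and pooled comparisons disagree (Drug W wins within each viral load; Drug X wins overall), so the answer turns on the causal role of viral load.
Viral load differs across drugs for reasons unrelated to any effect of the drug itself, and it separately predicts the outcome — a classic confounder. We must compare within viral load levels.
Standardising Drug W to the population viral load mix: 0.404·3/57 + 0.596·187/443 = 0.273.

0.27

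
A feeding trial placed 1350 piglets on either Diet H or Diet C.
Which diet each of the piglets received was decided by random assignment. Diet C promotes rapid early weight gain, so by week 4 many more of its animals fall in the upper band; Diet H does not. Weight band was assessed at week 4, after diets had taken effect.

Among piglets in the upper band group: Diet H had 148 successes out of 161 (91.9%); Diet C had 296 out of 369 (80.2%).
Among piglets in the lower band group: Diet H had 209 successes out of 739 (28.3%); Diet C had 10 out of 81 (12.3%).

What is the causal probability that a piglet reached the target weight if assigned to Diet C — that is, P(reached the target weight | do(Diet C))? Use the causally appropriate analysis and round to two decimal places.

0.68

The week-4 weight band-specific comparison favours Diet H throughout, but the pooled figures favour Diet C. The question is whether to condition on week-4 weight band.
Week-4 weight band here is a post-treatment variable shaped by the diet; conditioning on it would introduce bias rather than remove it. The overall comparison is the causal one.
So P(outcome | do(Diet C)) is just the pooled rate for Diet C: 306/450 = 0.680.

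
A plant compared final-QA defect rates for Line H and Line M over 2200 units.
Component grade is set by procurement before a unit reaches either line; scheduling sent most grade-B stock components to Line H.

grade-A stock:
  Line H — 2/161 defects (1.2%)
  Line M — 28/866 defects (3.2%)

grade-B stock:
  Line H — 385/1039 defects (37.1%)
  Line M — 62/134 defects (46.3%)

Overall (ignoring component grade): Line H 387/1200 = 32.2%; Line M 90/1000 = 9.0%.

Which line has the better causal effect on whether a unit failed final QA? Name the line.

Line H

The component grade-specific comparison favours Line H throughout, but the pooled figures favour Line M. The question is whether to condition on component grade.
Component grade satisfies the back-door criterion: it is not a descendant of the line, and it blocks the spurious path from line to outcome. Adjusting for it (i.e., using the within-component grade rates) gives the causal effect.
Within each level — grade-A stock: 1.2% vs 3.2%; grade-B stock: 37.1% vs 46.3% — Line H is lower every time.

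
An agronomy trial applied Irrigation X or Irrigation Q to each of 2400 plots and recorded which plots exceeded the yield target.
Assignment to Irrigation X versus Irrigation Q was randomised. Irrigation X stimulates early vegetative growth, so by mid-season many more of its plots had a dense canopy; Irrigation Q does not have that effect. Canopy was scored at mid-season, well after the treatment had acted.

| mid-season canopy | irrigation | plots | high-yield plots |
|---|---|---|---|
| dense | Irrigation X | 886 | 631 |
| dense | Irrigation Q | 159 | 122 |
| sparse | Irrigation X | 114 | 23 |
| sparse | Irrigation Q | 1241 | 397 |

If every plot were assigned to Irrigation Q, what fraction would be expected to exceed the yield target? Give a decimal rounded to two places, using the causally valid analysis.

Mid-season canopy here is a post-treatment variable shaped by the irrigation; conditioning on it would introduce bias rather than remove it. The overall comparison is the causal one.
So P(outcome | do(Irrigation Q)) is just the pooled rate for Irrigation Q: 519/1400 = 0.371.

0.37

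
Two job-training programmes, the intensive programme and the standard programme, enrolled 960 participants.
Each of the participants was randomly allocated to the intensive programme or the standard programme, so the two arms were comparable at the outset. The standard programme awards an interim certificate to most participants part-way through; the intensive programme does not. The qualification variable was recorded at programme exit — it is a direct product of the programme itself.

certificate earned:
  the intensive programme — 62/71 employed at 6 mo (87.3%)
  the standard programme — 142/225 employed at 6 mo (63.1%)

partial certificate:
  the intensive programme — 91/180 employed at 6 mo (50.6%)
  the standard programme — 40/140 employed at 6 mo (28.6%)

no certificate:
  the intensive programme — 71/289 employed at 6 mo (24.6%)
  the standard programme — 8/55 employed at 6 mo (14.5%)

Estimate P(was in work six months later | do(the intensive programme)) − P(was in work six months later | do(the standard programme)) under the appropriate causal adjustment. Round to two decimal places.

-0.04

The qualification attained during the programme-specific comparison favours the intensive programme throughout, but the pooled figures favour the standard programme. The question is whether to condition on qualification attained during the programme.
The distribution of qualification attained during the programme is itself part of what the programme does — it is an intermediate outcome. Holding it fixed would remove that part of the effect; the total effect is the pooled difference.
The causal difference is the pooled difference: 0.415 − 0.452 = -0.038.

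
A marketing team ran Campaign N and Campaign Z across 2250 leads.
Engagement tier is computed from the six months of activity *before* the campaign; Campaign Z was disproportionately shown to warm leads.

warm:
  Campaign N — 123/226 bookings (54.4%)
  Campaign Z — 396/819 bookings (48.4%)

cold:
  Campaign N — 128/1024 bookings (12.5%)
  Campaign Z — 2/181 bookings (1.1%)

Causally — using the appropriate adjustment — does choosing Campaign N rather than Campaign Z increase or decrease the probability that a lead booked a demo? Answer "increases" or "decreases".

The imbalance in engagement tier arose from how leads were allocated, not from anything the campaign did; and engagement tier independently affects the outcome. The pooled gap is confounded — condition on engagement tier.
Within each level — warm: 54.4% vs 48.4%; cold: 12.5% vs 1.1% — Campaign N is higher every time.

increases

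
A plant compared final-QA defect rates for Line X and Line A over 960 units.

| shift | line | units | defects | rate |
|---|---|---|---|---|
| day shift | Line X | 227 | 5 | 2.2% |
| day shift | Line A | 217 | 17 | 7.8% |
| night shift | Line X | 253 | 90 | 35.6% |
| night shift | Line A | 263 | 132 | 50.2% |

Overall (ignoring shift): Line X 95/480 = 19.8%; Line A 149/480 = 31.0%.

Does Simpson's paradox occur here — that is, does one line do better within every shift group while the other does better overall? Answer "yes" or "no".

Within each shift level (day shift 2.2% vs 7.8%; night shift 35.6% vs 50.2%), Line X has the lower rate every time. Pooled: 19.8% vs 31.0% — Line X has the lower rate overall. They agree.

no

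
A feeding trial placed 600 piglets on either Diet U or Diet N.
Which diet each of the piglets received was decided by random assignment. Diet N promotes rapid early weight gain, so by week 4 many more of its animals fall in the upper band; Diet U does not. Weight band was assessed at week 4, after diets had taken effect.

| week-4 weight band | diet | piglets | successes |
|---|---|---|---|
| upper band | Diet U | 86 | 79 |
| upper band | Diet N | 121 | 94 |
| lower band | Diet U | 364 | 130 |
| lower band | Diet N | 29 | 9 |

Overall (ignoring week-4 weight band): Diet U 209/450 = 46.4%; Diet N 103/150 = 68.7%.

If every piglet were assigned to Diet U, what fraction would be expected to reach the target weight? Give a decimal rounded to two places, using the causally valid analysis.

0.46

The week-4 weight band-specific comparison favours Diet U throughout, but the pooled figures favour Diet N. The question is whether to condition on week-4 weight band.
Week-4 weight band is downstream of the diet. One should not condition on a consequence of treatment, so the overall rates are the right comparison.
So P(outcome | do(Diet U)) is just the pooled rate for Diet U: 209/450 = 0.464.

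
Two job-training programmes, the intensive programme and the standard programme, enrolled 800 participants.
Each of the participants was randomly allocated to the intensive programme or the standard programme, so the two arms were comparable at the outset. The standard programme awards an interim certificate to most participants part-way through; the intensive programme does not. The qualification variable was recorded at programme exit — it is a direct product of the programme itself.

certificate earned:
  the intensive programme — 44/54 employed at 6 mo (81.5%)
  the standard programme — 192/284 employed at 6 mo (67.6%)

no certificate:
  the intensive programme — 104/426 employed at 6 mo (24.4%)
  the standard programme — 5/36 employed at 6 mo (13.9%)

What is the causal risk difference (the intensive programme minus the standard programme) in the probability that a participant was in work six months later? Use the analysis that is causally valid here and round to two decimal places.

-0.31

the intensive programme is higher inside every qualification attained during the programme stratum but the standard programme is higher in aggregate. Whether to stratify depends on how qualification attained during the programme relates to the programme.
Qualification attained during the programme lies on the pathway programme → qualification attained during the programme → outcome, so adjusting for it blocks the indirect effect. For the total causal effect of programme, use the unadjusted pooled rates.
The causal difference is the pooled difference: 0.308 − 0.616 = -0.307.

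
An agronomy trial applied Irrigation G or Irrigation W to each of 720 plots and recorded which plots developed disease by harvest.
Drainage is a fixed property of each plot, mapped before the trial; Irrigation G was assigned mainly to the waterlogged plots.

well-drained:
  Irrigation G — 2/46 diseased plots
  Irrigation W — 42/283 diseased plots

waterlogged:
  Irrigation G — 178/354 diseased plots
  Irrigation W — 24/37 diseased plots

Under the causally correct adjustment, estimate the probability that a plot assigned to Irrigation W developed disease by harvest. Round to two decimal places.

Irrigation G is lower inside every field drainage stratum but Irrigation W is lower in aggregate. Whether to stratify depends on how field drainage relates to the irrigation.
Since field drainage is a pre-existing factor (not a product of the irrigation) and it affects the outcome on its own, it is a confounder. The stratified rates, not the pooled rate, identify the causal effect.
Standardising Irrigation W to the population field drainage mix: 0.457·42/283 + 0.543·24/37 = 0.420.

0.42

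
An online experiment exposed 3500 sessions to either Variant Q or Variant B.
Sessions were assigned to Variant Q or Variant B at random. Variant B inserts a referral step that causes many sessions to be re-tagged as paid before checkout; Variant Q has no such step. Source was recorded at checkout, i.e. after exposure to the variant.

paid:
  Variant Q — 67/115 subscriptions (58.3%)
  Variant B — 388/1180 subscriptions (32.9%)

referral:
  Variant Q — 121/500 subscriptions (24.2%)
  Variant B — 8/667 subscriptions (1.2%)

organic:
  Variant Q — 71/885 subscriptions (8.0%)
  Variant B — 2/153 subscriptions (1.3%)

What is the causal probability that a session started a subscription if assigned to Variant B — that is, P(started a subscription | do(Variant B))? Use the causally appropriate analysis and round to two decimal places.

0.20

The stratified and pooled comparisons disagree (Variant Q wins within each traffic source; Variant B wins overall), so the answer turns on the causal role of traffic source.
The distribution of traffic source is itself part of what the variant does — it is an intermediate outcome. Holding it fixed would remove that part of the effect; the total effect is the pooled difference.
So P(outcome | do(Variant B)) is just the pooled rate for Variant B: 398/2000 = 0.199.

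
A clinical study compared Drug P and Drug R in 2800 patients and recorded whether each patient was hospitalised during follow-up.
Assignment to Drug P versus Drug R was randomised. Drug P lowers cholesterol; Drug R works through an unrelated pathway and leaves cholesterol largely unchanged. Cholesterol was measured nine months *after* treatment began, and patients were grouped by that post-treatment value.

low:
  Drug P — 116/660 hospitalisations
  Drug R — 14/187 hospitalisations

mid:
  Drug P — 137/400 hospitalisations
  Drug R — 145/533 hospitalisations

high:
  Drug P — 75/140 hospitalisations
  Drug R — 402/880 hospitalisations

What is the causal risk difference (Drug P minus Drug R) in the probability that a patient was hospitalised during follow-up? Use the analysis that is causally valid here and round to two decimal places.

-0.08

Because the drug influences cholesterol, cholesterol is a post-treatment mediator, not a confounder. Stratifying on it would bias the estimate; the causal effect is the crude pooled difference.
The causal difference is the pooled difference: 0.273 − 0.351 = -0.077.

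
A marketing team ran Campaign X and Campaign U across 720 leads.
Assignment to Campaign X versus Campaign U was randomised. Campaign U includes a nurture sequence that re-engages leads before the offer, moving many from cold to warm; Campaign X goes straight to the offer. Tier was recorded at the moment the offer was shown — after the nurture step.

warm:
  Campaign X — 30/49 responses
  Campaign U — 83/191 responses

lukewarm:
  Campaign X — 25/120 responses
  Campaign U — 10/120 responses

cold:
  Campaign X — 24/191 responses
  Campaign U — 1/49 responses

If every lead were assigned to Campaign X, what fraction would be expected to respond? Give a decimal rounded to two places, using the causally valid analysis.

0.22

The engagement tier-specific comparison favours Campaign X throughout, but the pooled figures favour Campaign U. The question is whether to condition on engagement tier.
Engagement tier is recorded after the campaign and is itself shifted by it — it sits on the causal path from campaign to outcome. Conditioning on a mediator would strip out part of the effect we want; the pooled comparison gives the total causal effect.
So P(outcome | do(Campaign X)) is just the pooled rate for Campaign X: 79/360 = 0.219.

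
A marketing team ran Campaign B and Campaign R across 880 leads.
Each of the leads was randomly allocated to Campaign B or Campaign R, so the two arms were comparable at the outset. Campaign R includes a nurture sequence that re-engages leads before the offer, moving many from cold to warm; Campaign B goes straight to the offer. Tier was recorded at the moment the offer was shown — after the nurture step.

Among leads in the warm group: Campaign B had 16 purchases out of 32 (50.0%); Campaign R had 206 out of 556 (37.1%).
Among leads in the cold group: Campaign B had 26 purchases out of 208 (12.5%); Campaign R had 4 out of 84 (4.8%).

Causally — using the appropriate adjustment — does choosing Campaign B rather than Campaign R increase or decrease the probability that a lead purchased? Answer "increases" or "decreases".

decreases

Stratifying would compare campaigns among leads the campaigns themselves sorted into engagement tier groups — a form of selection on an intermediate. The unconditioned pooled rates give the total causal effect.
Pooled: Campaign B 17.5% vs Campaign R 32.8%; Campaign R is higher overall.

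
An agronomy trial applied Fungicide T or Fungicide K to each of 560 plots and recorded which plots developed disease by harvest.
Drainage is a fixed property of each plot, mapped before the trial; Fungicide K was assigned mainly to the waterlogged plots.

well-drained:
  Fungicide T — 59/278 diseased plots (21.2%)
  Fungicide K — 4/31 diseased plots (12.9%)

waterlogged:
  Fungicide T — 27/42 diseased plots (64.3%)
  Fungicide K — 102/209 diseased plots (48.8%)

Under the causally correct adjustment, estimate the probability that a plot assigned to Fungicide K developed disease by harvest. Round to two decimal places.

0.29

Fungicide K is lower inside every field drainage stratum but Fungicide T is lower in aggregate. Whether to stratify depends on how field drainage relates to the fungicide.
Field drainage differs across fungicides for reasons unrelated to any effect of the fungicide itself, and it separately predicts the outcome — a classic confounder. We must compare within field drainage levels.
Standardising Fungicide K to the population field drainage mix: 0.552·4/31 + 0.448·102/209 = 0.290.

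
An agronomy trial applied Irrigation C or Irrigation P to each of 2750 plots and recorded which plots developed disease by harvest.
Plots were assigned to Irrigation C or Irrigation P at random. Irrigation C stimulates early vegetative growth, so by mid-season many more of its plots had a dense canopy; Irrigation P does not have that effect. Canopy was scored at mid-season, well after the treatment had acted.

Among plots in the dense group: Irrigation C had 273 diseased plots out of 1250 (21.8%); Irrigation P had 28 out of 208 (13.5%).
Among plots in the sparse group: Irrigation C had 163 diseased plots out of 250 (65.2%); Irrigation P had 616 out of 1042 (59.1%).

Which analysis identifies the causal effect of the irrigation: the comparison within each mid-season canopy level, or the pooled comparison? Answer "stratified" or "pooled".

Irrigation P is lower inside every mid-season canopy stratum but Irrigation C is lower in aggregate. Whether to stratify depends on how mid-season canopy relates to the irrigation.
Mid-season canopy here is a post-treatment variable shaped by the irrigation; conditioning on it would introduce bias rather than remove it. The overall comparison is the causal one.
Pooled: Irrigation C 29.1% vs Irrigation P 51.5%; Irrigation C is lower overall.

pooled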